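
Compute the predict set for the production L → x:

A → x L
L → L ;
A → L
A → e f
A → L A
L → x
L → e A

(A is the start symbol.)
PREDICT(L → x) = (FIRST(RHS) \ {ε}) ∪ (FOLLOW(L) if ε ∈ FIRST(RHS), i.e. RHS ⇒* ε)
FIRST(x) = { 'x' }
ε ∉ FIRST(x), so FOLLOW(L) is not added.
PREDICT(L → x) = { 'x' }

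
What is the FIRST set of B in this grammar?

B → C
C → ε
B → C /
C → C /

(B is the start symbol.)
{ '/', ε }

FIRST sets of the other non-terminals involved (by the same procedure, iterated to a fixed point):
  FIRST(C) = { '/', ε }

From B → C:
  - C is a non-terminal: add FIRST(C) \ {ε} = { '/' }
    C is nullable and nothing follows, so the whole right-hand side can vanish: ε ∈ FIRST(B)
From B → C /:
  - C is a non-terminal: add FIRST(C) \ {ε} = { '/' }
    C is nullable, so continue to the next symbol
  - '/' is a terminal: add '/' and stop

Collecting: FIRST(B) = { '/', ε }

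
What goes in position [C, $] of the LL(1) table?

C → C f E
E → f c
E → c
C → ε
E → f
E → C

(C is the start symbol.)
To find M[C, $], we find productions for C where $ is in the predict set (PREDICT(N → α) = (FIRST(α) \ {ε}) ∪ (FOLLOW(N) if α ⇒* ε)).

Relevant sets:
  FIRST(C) = { 'f', ε }
  FOLLOW(C) = { $, 'f' }

C → C f E: PREDICT = { 'f' }
C → ε: PREDICT = { $, 'f' }
  $ is in predict set, so this production goes in M[C, $]

M[C, $] = C → ε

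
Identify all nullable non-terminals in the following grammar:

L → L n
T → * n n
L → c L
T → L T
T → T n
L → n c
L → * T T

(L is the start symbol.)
There are no ε-productions, so no non-terminal can derive ε.
No non-terminals are nullable.

Answer: None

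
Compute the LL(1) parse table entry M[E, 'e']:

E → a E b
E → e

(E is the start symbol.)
To find M[E, 'e'], we find productions for E where 'e' is in the predict set (PREDICT(N → α) = (FIRST(α) \ {ε}) ∪ (FOLLOW(N) if α ⇒* ε)).

E → a E b: PREDICT = { 'a' }
E → e: PREDICT = { 'e' }
  'e' is in predict set, so this production goes in M[E, 'e']

M[E, 'e'] = E → e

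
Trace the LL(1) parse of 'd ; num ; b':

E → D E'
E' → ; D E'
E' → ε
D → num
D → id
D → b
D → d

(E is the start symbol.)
LL(1) parsing maintains a stack (initially the start symbol over $) and the input. At each step: if the stack top is a terminal, match it against the current input token; if it is a non-terminal N, replace it with the RHS of M[N, lookahead] (the unique production whose predict set contains the lookahead).

Stack is shown with the top on the left.

Stack     Input          Action
-------------------------------
E $       d ; num ; b $  output E → D E'
D E' $    d ; num ; b $  output D → d
d E' $    d ; num ; b $  match 'd'
E' $      ; num ; b $    output E' → ; D E'
; D E' $  ; num ; b $    match ';'
D E' $    num ; b $      output D → num
num E' $  num ; b $      match 'num'
E' $      ; b $          output E' → ; D E'
; D E' $  ; b $          match ';'
D E' $    b $            output D → b
b E' $    b $            match 'b'
E' $      $              output E' → ε
$         $              accept

The string is accepted.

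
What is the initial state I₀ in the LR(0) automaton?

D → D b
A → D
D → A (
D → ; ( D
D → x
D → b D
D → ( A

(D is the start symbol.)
{ [A → . D], [D → . ( A], [D → . ; ( D], [D → . A (], [D → . D b], [D → . b D], [D → . x], [D' → . D] }

First, augment the grammar with D' → D
I₀ = CLOSURE({ [D' → . D] }):
  [D' → . D] has the dot before D: add [D → . D b], [D → . A (], [D → . ; ( D], [D → . x], [D → . b D], [D → . ( A]
  [D → . A (] has the dot before A: add [A → . D]
No further items can be added.

I₀ = { [A → . D], [D → . ( A], [D → . ; ( D], [D → . A (], [D → . D b], [D → . b D], [D → . x], [D' → . D] }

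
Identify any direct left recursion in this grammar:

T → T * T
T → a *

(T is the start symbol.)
Yes, T is left-recursive

Direct left recursion occurs when N → N α for some non-terminal N (the right-hand side begins with the left-hand side itself).

T → T * T: LEFT RECURSIVE (starts with T)
T → a *: starts with a

The grammar has direct left recursion on: T.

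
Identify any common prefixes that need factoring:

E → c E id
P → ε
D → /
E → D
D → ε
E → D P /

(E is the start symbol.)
Left-factoring is needed when two productions for the same non-terminal
share a common prefix on the right-hand side.

Productions for E:
  E → c E id
  E → D
  E → D P /
Productions for D:
  D → /
  D → ε

Found common prefix 'D' in productions for E

Answer: Yes, E has productions with common prefix 'D'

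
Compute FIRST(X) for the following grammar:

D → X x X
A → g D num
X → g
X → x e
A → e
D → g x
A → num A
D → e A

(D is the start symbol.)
{ 'g', 'x' }

To compute FIRST(X), examine every production with X on the left-hand side, reading each right-hand side left to right until a non-nullable symbol is reached.

From X → g:
  - g is a terminal: add 'g' and stop
From X → x e:
  - x is a terminal: add 'x' and stop

Collecting: FIRST(X) = { 'g', 'x' }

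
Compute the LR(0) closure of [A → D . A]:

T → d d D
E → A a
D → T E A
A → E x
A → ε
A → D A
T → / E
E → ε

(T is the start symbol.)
Start with: [A → D . A]
  [A → D . A] has the dot before A: add [A → . E x], [A → .], [A → . D A]
  [A → . E x] has the dot before E: add [E → . A a], [E → .]
  [A → . D A] has the dot before D: add [D → . T E A]
  [D → . T E A] has the dot before T: add [T → . d d D], [T → . / E]
No further items can be added.

CLOSURE = { [A → . D A], [A → . E x], [A → .], [A → D . A], [D → . T E A], [E → . A a], [E → .], [T → . / E], [T → . d d D] }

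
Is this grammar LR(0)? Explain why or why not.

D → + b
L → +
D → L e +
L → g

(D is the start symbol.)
Augment with D' → D and build the canonical LR(0) collection (I0 = CLOSURE({[D' → . D]}), then GOTO on every symbol after a dot until no new states appear). It has 8 states:
  I0: { [D → . + b], [D → . L e +], [D' → . D], [L → . +], [L → . g] }  — shift
  I1: { [D → + . b], [L → + .] }  — shift, reduce
  I2: { [D' → D .] }  — accept
  I3: { [D → L . e +] }  — shift
  I4: { [L → g .] }  — reduce
  I5: { [D → L e . +] }  — shift
  I6: { [D → L e + .] }  — reduce
  I7: { [D → + b .] }  — reduce

Conflict in state I1:
  Shift-reduce conflict between [L → + .] and [D → + . b]
So the grammar is NOT LR(0).

Answer: No. Shift-reduce conflict between [L → + .] and [D → + . b]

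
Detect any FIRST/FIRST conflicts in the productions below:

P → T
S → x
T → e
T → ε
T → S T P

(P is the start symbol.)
A FIRST/FIRST conflict occurs when two productions N → α and N → β for the same non-terminal have FIRST(α) ∩ FIRST(β) ≠ ∅ (with ε ∈ FIRST of a nullable right-hand side, so two nullable alternatives also conflict).

FIRST sets of the non-terminals at (or reachable through a nullable prefix from) the front of some alternative:
  FIRST(S) = { 'x' }

Productions for T:
  T → e: FIRST = { 'e' }
  T → ε: FIRST = { ε }
  T → S T P: FIRST = { 'x' }
P, S have only one production, so no FIRST/FIRST conflict is possible there.

All alternatives of each non-terminal have pairwise disjoint FIRST sets.

Answer: No FIRST/FIRST conflicts.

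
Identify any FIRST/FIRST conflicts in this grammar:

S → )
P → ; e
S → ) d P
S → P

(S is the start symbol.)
Yes. S → ')' / S → ')' d P on { ')' }

A FIRST/FIRST conflict occurs when two productions N → α and N → β for the same non-terminal have FIRST(α) ∩ FIRST(β) ≠ ∅ (with ε ∈ FIRST of a nullable right-hand side, so two nullable alternatives also conflict).

FIRST sets of the non-terminals at (or reachable through a nullable prefix from) the front of some alternative:
  FIRST(P) = { ';' }

Productions for S:
  S → ): FIRST = { ')' }
  S → ) d P: FIRST = { ')' }
  S → P: FIRST = { ';' }
P has only one production, so no FIRST/FIRST conflict is possible there.

Conflict for S: S → ) and S → ) d P
  Overlap: { ')' }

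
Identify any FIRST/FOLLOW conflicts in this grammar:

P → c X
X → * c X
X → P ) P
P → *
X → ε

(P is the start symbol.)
Nullable non-terminals: X.
FIRST sets used below: FIRST(P) = { '*', 'c' }

X: nullable alternative(s) X → ε; FOLLOW(X) = { $, ')' }
  X → * c X: FIRST \ {ε} = { '*' } — disjoint from FOLLOW(X)
  X → P ) P: FIRST \ {ε} = { '*', 'c' } — disjoint from FOLLOW(X)
  X → ε: FIRST \ {ε} = { } — this is the only nullable alternative, skip

P has no nullable alternative, so no FIRST/FOLLOW check is needed there.

No FIRST/FOLLOW conflicts found.

Answer: No FIRST/FOLLOW conflicts.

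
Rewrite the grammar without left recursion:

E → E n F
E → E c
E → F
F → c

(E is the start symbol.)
E → F E'
E' → n F E'
E' → c E'
E' → ε
F → c

E is directly left-recursive. The standard transformation for
  A → A α₁ | ... | A α_m | β₁ | ... | β_n
is
  A  → β₁ A' | ... | β_n A'
  A' → α₁ A' | ... | α_m A' | ε

E → F becomes E → F E'
E → E n F becomes E' → n F E'
E → E c becomes E' → c E'
Add E' → ε

Productions for other non-terminals are unchanged:
  F → c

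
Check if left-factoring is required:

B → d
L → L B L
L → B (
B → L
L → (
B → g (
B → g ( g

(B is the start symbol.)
Yes, B has productions with common prefix 'g ('

Left-factoring is needed when two productions for the same non-terminal
share a common prefix on the right-hand side.

Productions for B:
  B → d
  B → L
  B → g (
  B → g ( g
Productions for L:
  L → L B L
  L → B (
  L → (

Found common prefix 'g (' in productions for B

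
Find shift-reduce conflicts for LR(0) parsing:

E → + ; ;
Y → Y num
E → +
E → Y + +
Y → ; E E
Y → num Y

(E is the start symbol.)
Yes — I1: [E → + .] vs [E → + . ; ;]; I6: [Y → num Y .] vs [Y → Y . num]

A shift-reduce conflict occurs when an LR(0) state has both:
  - a complete (reduce) item [A → α .] (dot at the end), and
  - a shift item [B → β . c γ] (dot before a terminal).

Augment with E' → E and build the canonical LR(0) collection (I0 = CLOSURE({[E' → . E]}), then GOTO on every symbol after a dot until no new states appear). It has 14 states:
  I0: { [E → . + ; ;], [E → . +], [E → . Y + +], [E' → . E], [Y → . ; E E], [Y → . Y num], [Y → . num Y] }  — shift
  I1: { [E → + . ; ;], [E → + .] }  — shift, reduce
  I2: { [E → . + ; ;], [E → . +], [E → . Y + +], [Y → . ; E E], [Y → . Y num], [Y → . num Y], [Y → ; . E E] }  — shift
  I3: { [E' → E .] }  — accept
  I4: { [E → Y . + +], [Y → Y . num] }  — shift
  I5: { [Y → . ; E E], [Y → . Y num], [Y → . num Y], [Y → num . Y] }  — shift
  I6: { [Y → Y . num], [Y → num Y .] }  — shift, reduce
  I7: { [Y → Y num .] }  — reduce
  I8: { [E → Y + . +] }  — shift
  I9: { [E → Y + + .] }  — reduce
  I10: { [E → . + ; ;], [E → . +], [E → . Y + +], [Y → . ; E E], [Y → . Y num], [Y → . num Y], [Y → ; E . E] }  — shift
  I11: { [Y → ; E E .] }  — reduce
  I12: { [E → + ; . ;] }  — shift
  I13: { [E → + ; ; .] }  — reduce

I1 contains reduce item [E → + .] and shift item [E → + . ; ;] — shift-reduce conflict.
I6 contains reduce item [Y → num Y .] and shift item [Y → Y . num] — shift-reduce conflict.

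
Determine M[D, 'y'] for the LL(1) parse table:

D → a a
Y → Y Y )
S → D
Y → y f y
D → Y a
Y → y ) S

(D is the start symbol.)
D → Y a

To find M[D, 'y'], we find productions for D where 'y' is in the predict set (PREDICT(N → α) = (FIRST(α) \ {ε}) ∪ (FOLLOW(N) if α ⇒* ε)).

Relevant sets:
  FIRST(Y) = { 'y' }

D → a a: PREDICT = { 'a' }
D → Y a: PREDICT = { 'y' }
  'y' is in predict set, so this production goes in M[D, 'y']

M[D, 'y'] = D → Y a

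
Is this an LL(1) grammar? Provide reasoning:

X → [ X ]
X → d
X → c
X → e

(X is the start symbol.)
Yes, the grammar is LL(1).

For X:
  PREDICT(X → '[' X ']') = { '[' }
  PREDICT(X → d) = { 'd' }
  PREDICT(X → c) = { 'c' }
  PREDICT(X → e) = { 'e' }

All predict sets are disjoint. The grammar IS LL(1).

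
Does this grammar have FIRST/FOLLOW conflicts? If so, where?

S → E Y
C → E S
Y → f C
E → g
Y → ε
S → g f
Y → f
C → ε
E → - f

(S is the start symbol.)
No FIRST/FOLLOW conflicts.

Nullable non-terminals: C, Y.
FIRST sets used below: FIRST(E) = { '-', 'g' }

C: nullable alternative(s) C → ε; FOLLOW(C) = { $ }
  C → E S: FIRST \ {ε} = { '-', 'g' } — disjoint from FOLLOW(C)
  C → ε: FIRST \ {ε} = { } — this is the only nullable alternative, skip

Y: nullable alternative(s) Y → ε; FOLLOW(Y) = { $ }
  Y → f C: FIRST \ {ε} = { 'f' } — disjoint from FOLLOW(Y)
  Y → ε: FIRST \ {ε} = { } — this is the only nullable alternative, skip
  Y → f: FIRST \ {ε} = { 'f' } — disjoint from FOLLOW(Y)

E, S have no nullable alternative, so no FIRST/FOLLOW check is needed there.

No FIRST/FOLLOW conflicts found.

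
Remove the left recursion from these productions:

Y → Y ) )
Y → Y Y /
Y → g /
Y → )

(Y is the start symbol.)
Y is directly left-recursive. The standard transformation for
  A → A α₁ | ... | A α_m | β₁ | ... | β_n
is
  A  → β₁ A' | ... | β_n A'
  A' → α₁ A' | ... | α_m A' | ε

Y → g / becomes Y → g / Y'
Y → ) becomes Y → ) Y'
Y → Y ) ) becomes Y' → ) ) Y'
Y → Y Y / becomes Y' → Y / Y'
Add Y' → ε

Resulting grammar:
Y → g / Y'
Y → ) Y'
Y' → ) ) Y'
Y' → Y / Y'
Y' → ε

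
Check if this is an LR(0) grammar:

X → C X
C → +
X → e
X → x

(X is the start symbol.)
A grammar is LR(0) if no state in the canonical LR(0) collection has:
  - both a shift item (dot before a terminal) and a complete item (shift-reduce conflict), or
  - two or more complete items (reduce-reduce conflict; the accept item [X' → X .] counts as a complete item here).

Augment with X' → X and build the canonical LR(0) collection (I0 = CLOSURE({[X' → . X]}), then GOTO on every symbol after a dot until no new states appear). It has 7 states:
  I0: { [C → . +], [X → . C X], [X → . e], [X → . x], [X' → . X] }  — shift
  I1: { [C → + .] }  — reduce
  I2: { [C → . +], [X → . C X], [X → . e], [X → . x], [X → C . X] }  — shift
  I3: { [X' → X .] }  — accept
  I4: { [X → e .] }  — reduce
  I5: { [X → x .] }  — reduce
  I6: { [X → C X .] }  — reduce

Every state is either a pure shift/goto state or contains exactly one complete item and nothing to shift — no conflicts. The grammar is LR(0).

Answer: Yes, the grammar is LR(0)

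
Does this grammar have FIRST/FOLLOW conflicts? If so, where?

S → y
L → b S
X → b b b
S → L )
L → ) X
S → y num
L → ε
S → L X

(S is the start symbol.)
Yes. L → b S with FOLLOW(L) on { 'b' }; L → ')' X with FOLLOW(L) on { ')' }

A FIRST/FOLLOW conflict occurs when a non-terminal N has a nullable alternative N → β (β ⇒* ε) and another alternative N → α with FIRST(α) ∩ FOLLOW(N) ≠ ∅: on such a lookahead the parser cannot decide between expanding α and letting N vanish via β.

Nullable non-terminals: L.

L: nullable alternative(s) L → ε; FOLLOW(L) = { ')', 'b' }
  L → b S: FIRST \ {ε} = { 'b' } — overlaps FOLLOW(L) on { 'b' }: CONFLICT
  L → ) X: FIRST \ {ε} = { ')' } — overlaps FOLLOW(L) on { ')' }: CONFLICT
  L → ε: FIRST \ {ε} = { } — this is the only nullable alternative, skip

S, X have no nullable alternative, so no FIRST/FOLLOW check is needed there.

So the grammar has 2 FIRST/FOLLOW conflicts (marked CONFLICT above).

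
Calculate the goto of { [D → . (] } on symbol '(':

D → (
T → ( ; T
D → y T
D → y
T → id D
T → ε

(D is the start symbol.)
{ [D → ( .] }

GOTO(I, '(') = CLOSURE({ [A → αX.β] : [A → α.Xβ] ∈ I, X = '(' })

Items with dot before '(', with the dot advanced:
  [D → . (] → [D → ( .]
Closure adds nothing (no advanced item has the dot before a non-terminal).

GOTO = { [D → ( .] }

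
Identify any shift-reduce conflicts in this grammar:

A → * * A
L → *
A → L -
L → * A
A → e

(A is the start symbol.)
Yes — I1: [L → * .] vs [A → . * * A]; I6: [L → * .] vs [A → . * * A]

A shift-reduce conflict occurs when an LR(0) state has both:
  - a complete (reduce) item [A → α .] (dot at the end), and
  - a shift item [B → β . c γ] (dot before a terminal).

Augment with A' → A and build the canonical LR(0) collection (I0 = CLOSURE({[A' → . A]}), then GOTO on every symbol after a dot until no new states appear). It has 9 states:
  I0: { [A → . * * A], [A → . L -], [A → . e], [A' → . A], [L → . * A], [L → . *] }  — shift
  I1: { [A → * . * A], [A → . * * A], [A → . L -], [A → . e], [L → * . A], [L → * .], [L → . * A], [L → . *] }  — shift, reduce
  I2: { [A' → A .] }  — accept
  I3: { [A → L . -] }  — shift
  I4: { [A → e .] }  — reduce
  I5: { [A → L - .] }  — reduce
  I6: { [A → * * . A], [A → * . * A], [A → . * * A], [A → . L -], [A → . e], [L → * . A], [L → * .], [L → . * A], [L → . *] }  — shift, reduce
  I7: { [L → * A .] }  — reduce
  I8: { [A → * * A .], [L → * A .] }  — 2 reduces

I1 contains reduce item [L → * .] and shift items [A → . * * A], [A → * . * A], [A → . e], [L → . *], [L → . * A] — shift-reduce conflict.
I6 contains reduce item [L → * .] and shift items [A → . * * A], [A → * . * A], [A → . e], [L → . *], [L → . * A] — shift-reduce conflict.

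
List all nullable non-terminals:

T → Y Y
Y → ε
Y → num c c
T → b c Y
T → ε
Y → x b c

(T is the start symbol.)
{ 'T', 'Y' }

ε-productions: Y → ε, T → ε
So Y, T are immediately nullable.
Every non-terminal is now nullable.
Nullable = { 'T', 'Y' }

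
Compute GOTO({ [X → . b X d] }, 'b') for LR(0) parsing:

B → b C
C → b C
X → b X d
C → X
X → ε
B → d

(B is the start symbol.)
GOTO(I, 'b') = CLOSURE({ [A → αX.β] : [A → α.Xβ] ∈ I, X = 'b' })

Items with dot before 'b', with the dot advanced:
  [X → . b X d] → [X → b . X d]
Closure of the advanced items:
  [X → b . X d] has the dot before X: add [X → . b X d], [X → .]

GOTO = { [X → . b X d], [X → .], [X → b . X d] }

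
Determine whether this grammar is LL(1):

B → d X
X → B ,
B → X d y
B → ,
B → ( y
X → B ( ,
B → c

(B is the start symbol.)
No. Predict set conflict for B: { 'd' }

Relevant sets:
  FIRST(X) = { '(', ',', 'c', 'd' }
  FIRST(B) = { '(', ',', 'c', 'd' }

For B:
  PREDICT(B → d X) = { 'd' }
  PREDICT(B → X d y) = { '(', ',', 'c', 'd' }
  PREDICT(B → ',') = { ',' }
  PREDICT(B → '(' y) = { '(' }
  PREDICT(B → c) = { 'c' }
For X:
  PREDICT(X → B ',') = { '(', ',', 'c', 'd' }
  PREDICT(X → B '(' ',') = { '(', ',', 'c', 'd' }

Conflict found: Predict set conflict for B: { 'd' }
The grammar is NOT LL(1).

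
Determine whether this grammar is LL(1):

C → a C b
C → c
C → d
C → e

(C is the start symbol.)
A grammar is LL(1) if for each non-terminal N with multiple productions, the predict sets of those productions are pairwise disjoint, where PREDICT(N → α) = (FIRST(α) \ {ε}) ∪ (FOLLOW(N) if α ⇒* ε).

For C:
  PREDICT(C → a C b) = { 'a' }
  PREDICT(C → c) = { 'c' }
  PREDICT(C → d) = { 'd' }
  PREDICT(C → e) = { 'e' }

All predict sets are disjoint. The grammar IS LL(1).

Answer: Yes, the grammar is LL(1).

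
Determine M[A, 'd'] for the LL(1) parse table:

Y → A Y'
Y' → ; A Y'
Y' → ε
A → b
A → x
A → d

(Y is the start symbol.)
A → d

To find M[A, 'd'], we find productions for A where 'd' is in the predict set (PREDICT(N → α) = (FIRST(α) \ {ε}) ∪ (FOLLOW(N) if α ⇒* ε)).

A → b: PREDICT = { 'b' }
A → x: PREDICT = { 'x' }
A → d: PREDICT = { 'd' }
  'd' is in predict set, so this production goes in M[A, 'd']

M[A, 'd'] = A → d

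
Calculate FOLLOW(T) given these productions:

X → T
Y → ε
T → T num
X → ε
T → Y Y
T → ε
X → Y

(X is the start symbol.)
{ $, 'num' }

In X → T: T is at the end, add FOLLOW(X)
In T → T num: T is followed by num, add FIRST(num) \ {ε} = { 'num' }

The FOLLOW sets referred to above (computed the same way, to a fixed point):
  FOLLOW(X) = { $ }

Taking the union: FOLLOW(T) = { $, 'num' }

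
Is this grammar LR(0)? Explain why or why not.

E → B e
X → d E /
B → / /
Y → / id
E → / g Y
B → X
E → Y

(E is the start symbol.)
Yes, the grammar is LR(0)

A grammar is LR(0) if no state in the canonical LR(0) collection has:
  - both a shift item (dot before a terminal) and a complete item (shift-reduce conflict), or
  - two or more complete items (reduce-reduce conflict; the accept item [E' → E .] counts as a complete item here).

Augment with E' → E and build the canonical LR(0) collection (I0 = CLOSURE({[E' → . E]}), then GOTO on every symbol after a dot until no new states appear). It has 15 states:
  I0: { [B → . / /], [B → . X], [E → . / g Y], [E → . B e], [E → . Y], [E' → . E], [X → . d E /], [Y → . / id] }  — shift
  I1: { [B → / . /], [E → / . g Y], [Y → / . id] }  — shift
  I2: { [E → B . e] }  — shift
  I3: { [E' → E .] }  — accept
  I4: { [B → X .] }  — reduce
  I5: { [E → Y .] }  — reduce
  I6: { [B → . / /], [B → . X], [E → . / g Y], [E → . B e], [E → . Y], [X → . d E /], [X → d . E /], [Y → . / id] }  — shift
  I7: { [X → d E . /] }  — shift
  I8: { [X → d E / .] }  — reduce
  I9: { [E → B e .] }  — reduce
  I10: { [B → / / .] }  — reduce
  I11: { [E → / g . Y], [Y → . / id] }  — shift
  I12: { [Y → / id .] }  — reduce
  I13: { [Y → / . id] }  — shift
  I14: { [E → / g Y .] }  — reduce

Every state is either a pure shift/goto state or contains exactly one complete item and nothing to shift — no conflicts. The grammar is LR(0).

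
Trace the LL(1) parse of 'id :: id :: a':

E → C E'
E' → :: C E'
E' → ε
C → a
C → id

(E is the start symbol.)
Stack is shown with the top on the left.

Stack      Input            Action
----------------------------------
E $        id :: id :: a $  output E → C E'
C E' $     id :: id :: a $  output C → id
id E' $    id :: id :: a $  match 'id'
E' $       :: id :: a $     output E' → :: C E'
:: C E' $  :: id :: a $     match '::'
C E' $     id :: a $        output C → id
id E' $    id :: a $        match 'id'
E' $       :: a $           output E' → :: C E'
:: C E' $  :: a $           match '::'
C E' $     a $              output C → a
a E' $     a $              match 'a'
E' $       $                output E' → ε
$          $                accept

The string is accepted.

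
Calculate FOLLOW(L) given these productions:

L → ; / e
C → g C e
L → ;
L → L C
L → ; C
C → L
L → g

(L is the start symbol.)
{ $, ';', 'e', 'g' }

L is the start symbol, so $ ∈ FOLLOW(L).
In L → L C: L is followed by C, add FIRST(C) \ {ε} = { ';', 'g' }
In C → L: L is at the end, add FOLLOW(C)

The FOLLOW sets referred to above (computed the same way, to a fixed point):
  FOLLOW(C) = { $, ';', 'e', 'g' }

Taking the union: FOLLOW(L) = { $, ';', 'e', 'g' }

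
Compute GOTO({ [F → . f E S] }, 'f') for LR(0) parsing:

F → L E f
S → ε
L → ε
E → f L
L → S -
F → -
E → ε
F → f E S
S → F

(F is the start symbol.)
{ [E → . f L], [E → .], [F → f . E S] }

GOTO(I, 'f') = CLOSURE({ [A → αX.β] : [A → α.Xβ] ∈ I, X = 'f' })

Items with dot before 'f', with the dot advanced:
  [F → . f E S] → [F → f . E S]
Closure of the advanced items:
  [F → f . E S] has the dot before E: add [E → . f L], [E → .]

GOTO = { [E → . f L], [E → .], [F → f . E S] }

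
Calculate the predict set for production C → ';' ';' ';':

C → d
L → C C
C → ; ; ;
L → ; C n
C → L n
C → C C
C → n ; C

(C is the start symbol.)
PREDICT(C → ';' ';' ';') = (FIRST(RHS) \ {ε}) ∪ (FOLLOW(C) if ε ∈ FIRST(RHS), i.e. RHS ⇒* ε)
FIRST(';' ';' ';') = { ';' }
ε ∉ FIRST(';' ';' ';'), so FOLLOW(C) is not added.
PREDICT(C → ';' ';' ';') = { ';' }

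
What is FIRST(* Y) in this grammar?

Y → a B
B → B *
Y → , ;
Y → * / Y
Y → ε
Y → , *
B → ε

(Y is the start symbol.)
{ '*' }

To compute FIRST(* Y), process the symbols left to right:
Symbol * is a terminal. Add '*' and stop.
FIRST(* Y) = { '*' }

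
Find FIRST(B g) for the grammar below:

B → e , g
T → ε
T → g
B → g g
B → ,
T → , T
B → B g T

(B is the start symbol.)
FIRST sets of the non-terminals involved (from the grammar, by fixed-point iteration):
  FIRST(B) = { ',', 'e', 'g' }

To compute FIRST(B g), process the symbols left to right:
Symbol B is a non-terminal. Add FIRST(B) \ {ε} = { ',', 'e', 'g' }
B is not nullable (ε ∉ FIRST(B)), so stop here.
FIRST(B g) = { ',', 'e', 'g' }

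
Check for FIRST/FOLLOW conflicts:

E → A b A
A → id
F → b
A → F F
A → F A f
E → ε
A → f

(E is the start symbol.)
Nullable non-terminals: E.
FIRST sets used below: FIRST(A) = { 'b', 'f', 'id' }

E: nullable alternative(s) E → ε; FOLLOW(E) = { $ }
  E → A b A: FIRST \ {ε} = { 'b', 'f', 'id' } — disjoint from FOLLOW(E)
  E → ε: FIRST \ {ε} = { } — this is the only nullable alternative, skip

A, F have no nullable alternative, so no FIRST/FOLLOW check is needed there.

No FIRST/FOLLOW conflicts found.

Answer: No FIRST/FOLLOW conflicts.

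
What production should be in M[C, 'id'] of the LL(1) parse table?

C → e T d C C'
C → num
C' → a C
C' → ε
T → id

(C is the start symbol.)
To find M[C, 'id'], we find productions for C where 'id' is in the predict set (PREDICT(N → α) = (FIRST(α) \ {ε}) ∪ (FOLLOW(N) if α ⇒* ε)).

C → e T d C C': PREDICT = { 'e' }
C → num: PREDICT = { 'num' }

M[C, 'id'] is empty (no production applies)

Answer: Empty (error entry)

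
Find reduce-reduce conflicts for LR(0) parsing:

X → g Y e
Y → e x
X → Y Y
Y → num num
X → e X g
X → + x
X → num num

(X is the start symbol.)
Augment with X' → X and build the canonical LR(0) collection (I0 = CLOSURE({[X' → . X]}), then GOTO on every symbol after a dot until no new states appear). It has 18 states:
  I0: { [X → . + x], [X → . Y Y], [X → . e X g], [X → . g Y e], [X → . num num], [X' → . X], [Y → . e x], [Y → . num num] }  — shift
  I1: { [X → + . x] }  — shift
  I2: { [X' → X .] }  — accept
  I3: { [X → Y . Y], [Y → . e x], [Y → . num num] }  — shift
  I4: { [X → . + x], [X → . Y Y], [X → . e X g], [X → . g Y e], [X → . num num], [X → e . X g], [Y → . e x], [Y → . num num], [Y → e . x] }  — shift
  I5: { [X → g . Y e], [Y → . e x], [Y → . num num] }  — shift
  I6: { [X → num . num], [Y → num . num] }  — shift
  I7: { [X → num num .], [Y → num num .] }  — 2 reduces
  I8: { [X → g Y . e] }  — shift
  I9: { [Y → e . x] }  — shift
  I10: { [Y → num . num] }  — shift
  I11: { [Y → num num .] }  — reduce
  I12: { [Y → e x .] }  — reduce
  I13: { [X → g Y e .] }  — reduce
  I14: { [X → e X . g] }  — shift
  I15: { [X → e X g .] }  — reduce
  I16: { [X → Y Y .] }  — reduce
  I17: { [X → + x .] }  — reduce

I7 contains complete items [X → num num .], [Y → num num .] — reduce-reduce conflict.

Answer: Yes — I7: [X → num num .] vs [Y → num num .]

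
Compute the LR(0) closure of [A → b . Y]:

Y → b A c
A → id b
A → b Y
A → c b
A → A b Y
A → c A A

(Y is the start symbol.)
Start with: [A → b . Y]
  [A → b . Y] has the dot before Y: add [Y → . b A c]
No further items can be added.

CLOSURE = { [A → b . Y], [Y → . b A c] }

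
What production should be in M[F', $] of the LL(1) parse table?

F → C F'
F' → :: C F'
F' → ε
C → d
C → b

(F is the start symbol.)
F' → ε

To find M[F', $], we find productions for F' where $ is in the predict set (PREDICT(N → α) = (FIRST(α) \ {ε}) ∪ (FOLLOW(N) if α ⇒* ε)).

Relevant sets:
  FOLLOW(F') = { $ }

F' → :: C F': PREDICT = { '::' }
F' → ε: PREDICT = { $ }
  $ is in predict set, so this production goes in M[F', $]

M[F', $] = F' → ε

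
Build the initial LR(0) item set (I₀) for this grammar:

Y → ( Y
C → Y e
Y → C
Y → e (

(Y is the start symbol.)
First, augment the grammar with Y' → Y
I₀ = CLOSURE({ [Y' → . Y] }):
  [Y' → . Y] has the dot before Y: add [Y → . ( Y], [Y → . C], [Y → . e (]
  [Y → . C] has the dot before C: add [C → . Y e]
No further items can be added.

I₀ = { [C → . Y e], [Y → . ( Y], [Y → . C], [Y → . e (], [Y' → . Y] }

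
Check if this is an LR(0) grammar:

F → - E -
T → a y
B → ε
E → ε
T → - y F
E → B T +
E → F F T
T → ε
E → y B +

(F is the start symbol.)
No. Shift-reduce conflict between [B → .] and [E → . y B +]

A grammar is LR(0) if no state in the canonical LR(0) collection has:
  - both a shift item (dot before a terminal) and a complete item (shift-reduce conflict), or
  - two or more complete items (reduce-reduce conflict; the accept item [F' → F .] counts as a complete item here).

Augment with F' → F and build the canonical LR(0) collection (I0 = CLOSURE({[F' → . F]}), then GOTO on every symbol after a dot until no new states appear). It has 19 states:
  I0: { [F → . - E -], [F' → . F] }  — shift
  I1: { [B → .], [E → . B T +], [E → . F F T], [E → . y B +], [E → .], [F → - . E -], [F → . - E -] }  — shift, 2 reduces
  I2: { [F' → F .] }  — accept
  I3: { [E → B . T +], [T → . - y F], [T → . a y], [T → .] }  — shift, reduce
  I4: { [F → - E . -] }  — shift
  I5: { [E → F . F T], [F → . - E -] }  — shift
  I6: { [B → .], [E → y . B +] }  — reduce
  I7: { [E → y B . +] }  — shift
  I8: { [E → y B + .] }  — reduce
  I9: { [E → F F . T], [T → . - y F], [T → . a y], [T → .] }  — shift, reduce
  I10: { [T → - . y F] }  — shift
  I11: { [E → F F T .] }  — reduce
  I12: { [T → a . y] }  — shift
  I13: { [T → a y .] }  — reduce
  I14: { [F → . - E -], [T → - y . F] }  — shift
  I15: { [T → - y F .] }  — reduce
  I16: { [F → - E - .] }  — reduce
  I17: { [E → B T . +] }  — shift
  I18: { [E → B T + .] }  — reduce

Conflict in state I1:
  Shift-reduce conflict between [B → .] and [E → . y B +]
So the grammar is NOT LR(0).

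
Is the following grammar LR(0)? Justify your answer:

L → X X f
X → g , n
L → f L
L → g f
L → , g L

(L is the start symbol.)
Yes, the grammar is LR(0)

Augment with L' → L and build the canonical LR(0) collection (I0 = CLOSURE({[L' → . L]}), then GOTO on every symbol after a dot until no new states appear). It has 15 states:
  I0: { [L → . , g L], [L → . X X f], [L → . f L], [L → . g f], [L' → . L], [X → . g , n] }  — shift
  I1: { [L → , . g L] }  — shift
  I2: { [L' → L .] }  — accept
  I3: { [L → X . X f], [X → . g , n] }  — shift
  I4: { [L → . , g L], [L → . X X f], [L → . f L], [L → . g f], [L → f . L], [X → . g , n] }  — shift
  I5: { [L → g . f], [X → g . , n] }  — shift
  I6: { [X → g , . n] }  — shift
  I7: { [L → g f .] }  — reduce
  I8: { [X → g , n .] }  — reduce
  I9: { [L → f L .] }  — reduce
  I10: { [L → X X . f] }  — shift
  I11: { [X → g . , n] }  — shift
  I12: { [L → X X f .] }  — reduce
  I13: { [L → , g . L], [L → . , g L], [L → . X X f], [L → . f L], [L → . g f], [X → . g , n] }  — shift
  I14: { [L → , g L .] }  — reduce

Every state is either a pure shift/goto state or contains exactly one complete item and nothing to shift — no conflicts. The grammar is LR(0).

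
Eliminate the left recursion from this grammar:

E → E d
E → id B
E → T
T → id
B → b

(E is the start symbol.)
E → id B E'
E → T E'
E' → d E'
E' → ε
T → id
B → b

E is directly left-recursive. The standard transformation for
  A → A α₁ | ... | A α_m | β₁ | ... | β_n
is
  A  → β₁ A' | ... | β_n A'
  A' → α₁ A' | ... | α_m A' | ε

E → id B becomes E → id B E'
E → T becomes E → T E'
E → E d becomes E' → d E'
Add E' → ε

Productions for other non-terminals are unchanged:
  T → id
  B → b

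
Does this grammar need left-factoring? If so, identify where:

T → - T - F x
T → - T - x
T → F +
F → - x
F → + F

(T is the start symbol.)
Left-factoring is needed when two productions for the same non-terminal
share a common prefix on the right-hand side.

Productions for T:
  T → - T - F x
  T → - T - x
  T → F +
Productions for F:
  F → - x
  F → + F

Found common prefix '- T -' in productions for T

Answer: Yes, T has productions with common prefix '- T -'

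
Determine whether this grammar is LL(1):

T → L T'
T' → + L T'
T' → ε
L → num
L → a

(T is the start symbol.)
Relevant sets:
  FOLLOW(T') = { $ }

For T':
  PREDICT(T' → '+' L T') = { '+' }
  PREDICT(T' → ε) = { $ }
For L:
  PREDICT(L → num) = { 'num' }
  PREDICT(L → a) = { 'a' }
T has a single production, so nothing to check there.

All predict sets are disjoint. The grammar IS LL(1).

Answer: Yes, the grammar is LL(1).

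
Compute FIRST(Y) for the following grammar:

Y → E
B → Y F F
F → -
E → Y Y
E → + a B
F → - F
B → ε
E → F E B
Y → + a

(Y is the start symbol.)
{ '+', '-' }

FIRST sets of the other non-terminals involved (by the same procedure, iterated to a fixed point):
  FIRST(E) = { '+', '-' }

From Y → E:
  - E is a non-terminal: add FIRST(E) \ {ε} = { '+', '-' }
    E is not nullable, so stop
From Y → + a:
  - '+' is a terminal: add '+' and stop

Collecting: FIRST(Y) = { '+', '-' }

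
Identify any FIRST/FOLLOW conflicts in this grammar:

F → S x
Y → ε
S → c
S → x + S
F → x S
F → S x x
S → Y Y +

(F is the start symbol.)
No FIRST/FOLLOW conflicts.

Nullable non-terminals: Y.
Y has a nullable alternative but only one production, so nothing to check.

F, S have no nullable alternative, so no FIRST/FOLLOW check is needed there.

No FIRST/FOLLOW conflicts found.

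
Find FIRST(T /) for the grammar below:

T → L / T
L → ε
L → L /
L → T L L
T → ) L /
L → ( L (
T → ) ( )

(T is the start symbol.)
{ '(', ')', '/' }

FIRST sets of the non-terminals involved (from the grammar, by fixed-point iteration):
  FIRST(T) = { '(', ')', '/' }

To compute FIRST(T /), process the symbols left to right:
Symbol T is a non-terminal. Add FIRST(T) \ {ε} = { '(', ')', '/' }
T is not nullable (ε ∉ FIRST(T)), so stop here.
FIRST(T /) = { '(', ')', '/' }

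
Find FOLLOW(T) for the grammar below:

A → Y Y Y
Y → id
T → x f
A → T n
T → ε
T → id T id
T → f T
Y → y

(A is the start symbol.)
To compute FOLLOW(T), find every occurrence of T on a right-hand side N → α T β: add FIRST(β) \ {ε}, and if β is empty or nullable also add FOLLOW(N). Iterate to a fixed point.

In A → T n: T is followed by n, add FIRST(n) \ {ε} = { 'n' }
In T → id T id: T is followed by id, add FIRST(id) \ {ε} = { 'id' }
In T → f T: T is at the end; this adds FOLLOW(T) to itself — nothing new

Taking the union: FOLLOW(T) = { 'id', 'n' }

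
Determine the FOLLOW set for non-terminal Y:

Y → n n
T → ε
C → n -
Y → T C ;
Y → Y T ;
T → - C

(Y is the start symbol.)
{ $, '-', ';' }

To compute FOLLOW(Y), find every occurrence of Y on a right-hand side N → α Y β: add FIRST(β) \ {ε}, and if β is empty or nullable also add FOLLOW(N). Iterate to a fixed point.

Y is the start symbol, so $ ∈ FOLLOW(Y).
In Y → Y T ;: Y is followed by T ';', add FIRST(T ';') \ {ε} = { '-', ';' }

Taking the union: FOLLOW(Y) = { $, '-', ';' }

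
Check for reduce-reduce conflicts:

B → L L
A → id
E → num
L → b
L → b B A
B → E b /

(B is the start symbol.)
No reduce-reduce conflicts

A reduce-reduce conflict occurs when an LR(0) state has two complete items [A → α .] and [B → β .] — both call for a reduction, and with no lookahead the parser cannot choose between them.

Augment with B' → B and build the canonical LR(0) collection (I0 = CLOSURE({[B' → . B]}), then GOTO on every symbol after a dot until no new states appear). It has 12 states:
  I0: { [B → . E b /], [B → . L L], [B' → . B], [E → . num], [L → . b B A], [L → . b] }  — shift
  I1: { [B' → B .] }  — accept
  I2: { [B → E . b /] }  — shift
  I3: { [B → L . L], [L → . b B A], [L → . b] }  — shift
  I4: { [B → . E b /], [B → . L L], [E → . num], [L → . b B A], [L → . b], [L → b . B A], [L → b .] }  — shift, reduce
  I5: { [E → num .] }  — reduce
  I6: { [A → . id], [L → b B . A] }  — shift
  I7: { [L → b B A .] }  — reduce
  I8: { [A → id .] }  — reduce
  I9: { [B → L L .] }  — reduce
  I10: { [B → E b . /] }  — shift
  I11: { [B → E b / .] }  — reduce

No state contains more than one complete item.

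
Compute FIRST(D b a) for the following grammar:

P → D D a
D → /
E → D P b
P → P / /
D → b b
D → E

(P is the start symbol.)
{ '/', 'b' }

FIRST sets of the non-terminals involved (from the grammar, by fixed-point iteration):
  FIRST(D) = { '/', 'b' }

To compute FIRST(D b a), process the symbols left to right:
Symbol D is a non-terminal. Add FIRST(D) \ {ε} = { '/', 'b' }
D is not nullable (ε ∉ FIRST(D)), so stop here.
FIRST(D b a) = { '/', 'b' }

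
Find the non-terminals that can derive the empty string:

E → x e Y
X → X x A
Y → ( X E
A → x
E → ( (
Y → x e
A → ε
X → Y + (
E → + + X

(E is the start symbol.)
ε-productions: A → ε
So A is immediately nullable.
No further non-terminal can be added: every production for the remaining non-terminals contains a terminal or a non-nullable non-terminal.
Nullable = { 'A' }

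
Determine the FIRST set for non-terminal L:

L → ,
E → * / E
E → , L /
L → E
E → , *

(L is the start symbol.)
FIRST sets of the other non-terminals involved (by the same procedure, iterated to a fixed point):
  FIRST(E) = { '*', ',' }

From L → ,:
  - ',' is a terminal: add ',' and stop
From L → E:
  - E is a non-terminal: add FIRST(E) \ {ε} = { '*', ',' }
    E is not nullable, so stop

Collecting: FIRST(L) = { '*', ',' }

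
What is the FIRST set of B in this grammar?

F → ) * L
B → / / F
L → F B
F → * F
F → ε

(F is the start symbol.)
To compute FIRST(B), examine every production with B on the left-hand side, reading each right-hand side left to right until a non-nullable symbol is reached.

From B → / / F:
  - '/' is a terminal: add '/' and stop

Collecting: FIRST(B) = { '/' }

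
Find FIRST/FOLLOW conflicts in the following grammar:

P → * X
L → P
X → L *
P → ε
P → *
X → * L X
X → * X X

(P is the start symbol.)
Yes. P → '*' X with FOLLOW(P) on { '*' }; P → '*' with FOLLOW(P) on { '*' }

A FIRST/FOLLOW conflict occurs when a non-terminal N has a nullable alternative N → β (β ⇒* ε) and another alternative N → α with FIRST(α) ∩ FOLLOW(N) ≠ ∅: on such a lookahead the parser cannot decide between expanding α and letting N vanish via β.

Nullable non-terminals: L, P.
L has a nullable alternative but only one production, so nothing to check.

P: nullable alternative(s) P → ε; FOLLOW(P) = { $, '*' }
  P → * X: FIRST \ {ε} = { '*' } — overlaps FOLLOW(P) on { '*' }: CONFLICT
  P → ε: FIRST \ {ε} = { } — this is the only nullable alternative, skip
  P → *: FIRST \ {ε} = { '*' } — overlaps FOLLOW(P) on { '*' }: CONFLICT

X has no nullable alternative, so no FIRST/FOLLOW check is needed there.

So the grammar has 2 FIRST/FOLLOW conflicts (marked CONFLICT above).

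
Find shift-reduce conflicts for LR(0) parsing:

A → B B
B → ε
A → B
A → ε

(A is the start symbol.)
A shift-reduce conflict occurs when an LR(0) state has both:
  - a complete (reduce) item [A → α .] (dot at the end), and
  - a shift item [B → β . c γ] (dot before a terminal).

Augment with A' → A and build the canonical LR(0) collection (I0 = CLOSURE({[A' → . A]}), then GOTO on every symbol after a dot until no new states appear). It has 4 states:
  I0: { [A → . B B], [A → . B], [A → .], [A' → . A], [B → .] }  — 2 reduces
  I1: { [A' → A .] }  — accept
  I2: { [A → B . B], [A → B .], [B → .] }  — 2 reduces
  I3: { [A → B B .] }  — reduce

No state contains both a complete item and a shift item.

Answer: No shift-reduce conflicts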